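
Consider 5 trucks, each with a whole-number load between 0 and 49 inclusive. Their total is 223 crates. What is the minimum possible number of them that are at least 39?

Suppose at most 5 − j of them reach 39; then j values are ≤ 38 and the rest ≤ 49.
The total is then ≤ 38·j + 49·(5 − j) = 245 − 11j. For this to be ≥ 223 we need j ≤ 2, so at least 5 − 2 = 3 must reach 39.
Exactly 3 works: 3 values at 49 and 2 at 38 total 223.

3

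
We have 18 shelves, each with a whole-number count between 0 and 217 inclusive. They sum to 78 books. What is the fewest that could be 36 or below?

If only k of them are at most 36, the other 18 − k are at least 37, so the total is at least (18 − k)·37 + k·0.
This is ≤ 78, so (18 − k)·37 + 0k ≤ 78, which gives k ≥ 16.
Exactly 16 works: 16 values at 0 and 2 at 37 total 74; raise one of the low values by 4 (still ≤ 36) to hit 78.

16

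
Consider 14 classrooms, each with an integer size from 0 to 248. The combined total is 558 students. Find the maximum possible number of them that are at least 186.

3

With k values at 186 or above and the rest at least 0, the sum is at least 0 + 186k.
Since the sum is 558, we need 186k ≤ 558, i.e. k ≤ 3.
k = 3 is achieved by 3 values at 186 and 11 at 0, total 558.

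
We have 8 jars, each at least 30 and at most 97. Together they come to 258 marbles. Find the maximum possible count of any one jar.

To make one jar as large as possible, make the other 7 as small as possible.
The other 7 contribute at least 7 × 30 = 210, leaving at most 258 − 210 = 48.
Since 48 ≤ 97, this is achievable: one at 48 and 7 at 30.

48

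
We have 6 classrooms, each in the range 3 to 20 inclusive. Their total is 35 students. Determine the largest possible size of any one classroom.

Maximizing one value means minimizing the remaining 5.
The other 5 contribute at least 5 × 3 = 15, leaving at most 35 − 15 = 20.
Since 20 ≤ 20, this is achievable: one at 20 and 5 at 3.

20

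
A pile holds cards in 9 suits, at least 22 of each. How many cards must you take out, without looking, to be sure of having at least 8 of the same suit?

You could draw 7 of every suit without reaching 8 of any — 63 in all.
One more forces 8 of some suit, so 63 + 1 = 64.

64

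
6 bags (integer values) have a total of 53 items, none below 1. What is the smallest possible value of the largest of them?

9

The 6 values sum to 53, so their maximum is at least ⌈53/6⌉ = 9.
Taking 1 copy of 8 and 5 copies of 9 gives exactly 53, so 9 is attained.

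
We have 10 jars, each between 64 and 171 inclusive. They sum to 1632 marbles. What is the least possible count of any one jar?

93

To make one jar as small as possible, make the other 9 as large as possible.
The other 9 contribute at most 9 × 171 = 1539, leaving at least 1632 − 1539 = 93.
Since 93 ≥ 64, this is achievable: one at 93 and 9 at 171.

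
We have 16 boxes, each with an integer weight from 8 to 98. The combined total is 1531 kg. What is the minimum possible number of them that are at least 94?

If only k of them are at least 94, the other 16 − k are at most 93, so the total is at most k·98 + (16 − k)·93.
This must reach 1531, so k·98 + (16 − k)·93 ≥ 1531, giving k ≥ 9.
Exactly 9 works: 9 values at 98 and 7 at 93 total 1533; lower one of the high values by 2 (still ≥ 94) to hit 1531.

9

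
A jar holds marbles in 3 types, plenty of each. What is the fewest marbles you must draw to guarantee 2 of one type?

You could draw 1 of every type without reaching 2 of any — 3 in all.
One more forces 2 of some type, so 3 + 1 = 4.

4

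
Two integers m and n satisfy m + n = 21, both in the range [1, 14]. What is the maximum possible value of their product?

mn = m(21 − m) is maximized when m is as near 21/2 as the bounds allow.
Taking m = 10 and n = 11 (both in [1, 14]) gives mn = 110.

110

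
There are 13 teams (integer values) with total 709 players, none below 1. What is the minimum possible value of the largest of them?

55

Some value must be at least ⌈709/13⌉ = 55, since 13 × 54 = 702 < 709.
Achievable: 7 of them at 55 and 6 at 54 total 709.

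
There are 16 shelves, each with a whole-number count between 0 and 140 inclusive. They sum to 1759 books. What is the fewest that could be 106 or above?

3

Each value short of 106 is at most 105, costing at least 140 − 105 = 35 against the maximum total of 2240.
We can afford to lose at most 2240 − 1759 = 481, so at most ⌊481/35⌋ = 13 fall short, and at least 3 are ≥ 106.
Exactly 3 works: 3 values at 140 and 13 at 105 total 1785; lower one of the high values by 26 (still ≥ 106) to hit 1759.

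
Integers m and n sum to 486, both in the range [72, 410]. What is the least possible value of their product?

mn = m(486 − m) is concave in m, so over [76, 410] it is minimized at an endpoint.
At the endpoint m = 76, n = 486 − 76 = 410, so mn = 76 × 410 = 31160.

31160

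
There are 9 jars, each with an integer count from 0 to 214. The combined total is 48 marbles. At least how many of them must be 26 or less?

If only k of them are at most 26, the other 9 − k are at least 27, so the total is at least (9 − k)·27 + k·0.
This is ≤ 48, so (9 − k)·27 + 0k ≤ 48, which gives k ≥ 8.
Exactly 8 works: 8 values at 0 and 1 at 27 total 27; raise one of the low values by 21 (still ≤ 26) to hit 48.

8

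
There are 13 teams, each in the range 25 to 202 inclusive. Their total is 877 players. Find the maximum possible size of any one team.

To make one team as large as possible, make the other 12 as small as possible.
The other 12 contribute at least 12 × 25 = 300, leaving at most 877 − 300 = 577.
But each team is capped at 202, so the maximum is 202.
Achievable: one at 202 and the other 12 totalling 675, which fits since 12 × 25 ≤ 675 ≤ 12 × 202.

202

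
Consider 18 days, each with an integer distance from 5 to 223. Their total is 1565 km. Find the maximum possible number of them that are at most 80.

17

Each value at 80 or below falls at least 223 − 80 = 143 short of the ceiling 223.
The ceiling total is 18 × 223 = 4014, and we need 1565, so at most ⌊(4014 − 1565)/143⌋ = 17 can be that low.
k = 17 is achieved by 17 values at 80 and 1 at 223, total 1583; lower one of the 223's by 18 (still > 80) to reach 1565.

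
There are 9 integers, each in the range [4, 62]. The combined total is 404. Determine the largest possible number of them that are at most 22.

3

Suppose k of them are at most 22. Those contribute at most 22 each and the rest at most 62 each.
So the total is at most 22k + 62(9 − k) = 558 − 40k. This must still be ≥ 404, so k ≤ 3.
k = 3 is achieved by 3 values at 22 and 6 at 62, total 438; lower one of the 62's by 34 (still > 22) to reach 404.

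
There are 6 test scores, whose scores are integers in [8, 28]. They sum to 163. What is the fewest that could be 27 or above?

If only k of them are at least 27, the other 6 − k are at most 26, so the total is at most k·28 + (6 − k)·26.
This must reach 163, so k·28 + (6 − k)·26 ≥ 163, giving k ≥ 4.
Exactly 4 works: 4 values at 28 and 2 at 26 total 164; lower one of the high values by 1 (still ≥ 27) to hit 163.

4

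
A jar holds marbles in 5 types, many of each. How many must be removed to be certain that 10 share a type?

In the worst case you draw 9 of each of the 5 types: 5 × 9 = 45.
One more forces 10 of some type, so 45 + 1 = 46.

46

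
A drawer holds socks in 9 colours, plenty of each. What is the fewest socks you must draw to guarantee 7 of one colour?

In the worst case you draw 6 of each of the 9 colours: 9 × 6 = 54.
One more forces 7 of some colour, so 54 + 1 = 55.

55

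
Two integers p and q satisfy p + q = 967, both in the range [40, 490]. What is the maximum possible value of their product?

233772

pq = p(967 − p) is maximized when p is as near 967/2 as the bounds allow.
Taking p = 483 and q = 484 (both in [40, 490]) gives pq = 233772.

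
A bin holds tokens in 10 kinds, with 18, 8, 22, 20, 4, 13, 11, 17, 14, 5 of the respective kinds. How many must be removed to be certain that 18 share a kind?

124

In the worst case you take as many as possible of each kind without reaching 18: 17 + 8 + 17 + 17 + 4 + 13 + 11 + 17 + 14 + 5 = 123.
The next one must give 18 of some kind, so 123 + 1 = 124.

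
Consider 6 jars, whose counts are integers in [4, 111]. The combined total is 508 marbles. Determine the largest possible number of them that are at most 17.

1

Suppose k of them are at most 17. Those contribute at most 17 each and the rest at most 111 each.
So the total is at most 17k + 111(6 − k) = 666 − 94k. This must still be ≥ 508, so k ≤ 1.
k = 1 is achieved by 1 value at 17 and 5 at 111, total 572; lower one of the 111's by 64 (still > 17) to reach 508.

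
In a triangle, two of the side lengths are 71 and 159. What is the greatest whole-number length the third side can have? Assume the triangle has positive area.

229

The third side must be less than 71 + 159 = 230.
The largest integer below 230 is 229.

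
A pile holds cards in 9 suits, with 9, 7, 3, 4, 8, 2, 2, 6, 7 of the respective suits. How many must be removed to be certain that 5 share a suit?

32

In the worst case you take as many as possible of each suit without reaching 5: 4 + 4 + 3 + 4 + 4 + 2 + 2 + 4 + 4 = 31.
The next one must give 5 of some suit, so 31 + 1 = 32.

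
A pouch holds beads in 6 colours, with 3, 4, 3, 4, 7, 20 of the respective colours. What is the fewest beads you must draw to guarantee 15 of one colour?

In the worst case you take as many as possible of each colour without reaching 15: 3 + 4 + 3 + 4 + 7 + 14 = 35.
The next one must give 15 of some colour, so 35 + 1 = 36.

36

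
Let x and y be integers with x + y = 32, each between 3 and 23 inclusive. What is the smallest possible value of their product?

Since x + y is fixed, pushing one of them to its bound minimizes the product.
At the endpoint x = 9, y = 32 − 9 = 23, so xy = 9 × 23 = 207.

207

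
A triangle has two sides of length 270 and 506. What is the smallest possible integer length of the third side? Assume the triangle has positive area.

The third side must exceed |270 − 506| = 236.
The smallest integer above 236 is 237.

237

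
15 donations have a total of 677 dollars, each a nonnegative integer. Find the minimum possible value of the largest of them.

The 15 values sum to 677, so their maximum is at least ⌈677/15⌉ = 46.
Taking 13 copies of 45 and 2 copies of 46 gives exactly 677, so 46 is attained.

46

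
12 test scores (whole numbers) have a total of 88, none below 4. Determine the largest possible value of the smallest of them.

The average is 88/12 < 8, so some value is ≤ 7.
Achievable: 8 of them at 7 and 4 at 8 total 88.

7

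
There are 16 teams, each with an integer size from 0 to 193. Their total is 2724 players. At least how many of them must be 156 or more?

Suppose at most 16 − j of them reach 156; then j values are ≤ 155 and the rest ≤ 193.
The total is then ≤ 155·j + 193·(16 − j) = 3088 − 38j. For this to be ≥ 2724 we need j ≤ 9, so at least 16 − 9 = 7 must reach 156.
Exactly 7 works: 7 values at 193 and 9 at 155 total 2746; lower one of the high values by 22 (still ≥ 156) to hit 2724.

7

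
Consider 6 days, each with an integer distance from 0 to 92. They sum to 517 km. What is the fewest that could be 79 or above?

4

Each value short of 79 is at most 78, costing at least 92 − 78 = 14 against the maximum total of 552.
We can afford to lose at most 552 − 517 = 35, so at most ⌊35/14⌋ = 2 fall short, and at least 4 are ≥ 79.
Exactly 4 works: 4 values at 92 and 2 at 78 total 524; lower one of the high values by 7 (still ≥ 79) to hit 517.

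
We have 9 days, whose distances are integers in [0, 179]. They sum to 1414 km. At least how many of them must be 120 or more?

6

Each value short of 120 is at most 119, costing at least 179 − 119 = 60 against the maximum total of 1611.
We can afford to lose at most 1611 − 1414 = 197, so at most ⌊197/60⌋ = 3 fall short, and at least 6 are ≥ 120.
Exactly 6 works: 6 values at 179 and 3 at 119 total 1431; lower one of the high values by 17 (still ≥ 120) to hit 1414.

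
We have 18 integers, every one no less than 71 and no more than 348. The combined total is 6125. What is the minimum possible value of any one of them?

To make one integer as small as possible, make the other 17 as large as possible.
The other 17 contribute at most 17 × 348 = 5916, leaving at least 6125 − 5916 = 209.
Since 209 ≥ 71, this is achievable: one at 209 and 17 at 348.

209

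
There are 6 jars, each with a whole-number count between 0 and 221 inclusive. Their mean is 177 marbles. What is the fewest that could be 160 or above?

The total is 6 × 177 = 1062.
Suppose at most 6 − j of them reach 160; then j values are ≤ 159 and the rest ≤ 221.
The total is then ≤ 159·j + 221·(6 − j) = 1326 − 62j. For this to be ≥ 1062 we need j ≤ 4, so at least 6 − 4 = 2 must reach 160.
Exactly 2 works: 2 values at 221 and 4 at 159 total 1078; lower one of the high values by 16 (still ≥ 160) to hit 1062.

2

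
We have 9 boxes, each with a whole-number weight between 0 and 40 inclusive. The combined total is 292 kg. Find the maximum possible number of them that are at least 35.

8

Suppose k of them are at least 35. Those contribute at least 35 each and the other 9 − k at least 0 each.
So the total is at least 35k + 0(9 − k) = 0 + 35k. This must be ≤ 292, giving k ≤ 8.
k = 8 is achieved by 8 values at 35 and 1 at 0, total 280; add 12 to one value (staying below 35) to reach 292.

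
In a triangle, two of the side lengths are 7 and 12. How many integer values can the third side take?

The triangle inequality gives |7 − 12| < c < 7 + 12, i.e. 5 < c < 19.
So c can be any integer from 6 to 18: 13 values.

13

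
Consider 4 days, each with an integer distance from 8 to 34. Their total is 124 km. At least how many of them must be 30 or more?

Each value short of 30 is at most 29, costing at least 34 − 29 = 5 against the maximum total of 136.
We can afford to lose at most 136 − 124 = 12, so at most ⌊12/5⌋ = 2 fall short, and at least 2 are ≥ 30.
Exactly 2 works: 2 values at 34 and 2 at 29 total 126; lower one of the high values by 2 (still ≥ 30) to hit 124.

2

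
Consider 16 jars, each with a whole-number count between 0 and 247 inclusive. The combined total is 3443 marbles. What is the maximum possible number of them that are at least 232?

14

With k values at 232 or above and the rest at least 0, the sum is at least 0 + 232k.
Since the sum is 3443, we need 232k ≤ 3443, i.e. k ≤ 14.
k = 14 is achieved by 14 values at 232 and 2 at 0, total 3248; add 195 to one value (staying below 232) to reach 3443.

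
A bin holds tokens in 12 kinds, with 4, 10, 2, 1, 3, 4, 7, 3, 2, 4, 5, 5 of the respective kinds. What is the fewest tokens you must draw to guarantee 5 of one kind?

40

In the worst case you take as many as possible of each kind without reaching 5: 4 + 4 + 2 + 1 + 3 + 4 + 4 + 3 + 2 + 4 + 4 + 4 = 39.
The next one must give 5 of some kind, so 39 + 1 = 40.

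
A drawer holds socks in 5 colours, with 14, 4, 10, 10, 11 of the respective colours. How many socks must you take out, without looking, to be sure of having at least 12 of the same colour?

47

In the worst case you take as many as possible of each colour without reaching 12: 11 + 4 + 10 + 10 + 11 = 46.
The next one must give 12 of some colour, so 46 + 1 = 47.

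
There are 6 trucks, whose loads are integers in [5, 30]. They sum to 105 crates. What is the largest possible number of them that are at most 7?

Each value at 7 or below falls at least 30 − 7 = 23 short of the ceiling 30.
The ceiling total is 6 × 30 = 180, and we need 105, so at most ⌊(180 − 105)/23⌋ = 3 can be that low.
k = 3 is achieved by 3 values at 7 and 3 at 30, total 111; lower one of the 30's by 6 (still > 7) to reach 105.

3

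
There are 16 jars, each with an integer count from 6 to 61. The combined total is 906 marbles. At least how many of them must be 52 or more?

9

Suppose at most 16 − j of them reach 52; then j values are ≤ 51 and the rest ≤ 61.
The total is then ≤ 51·j + 61·(16 − j) = 976 − 10j. For this to be ≥ 906 we need j ≤ 7, so at least 16 − 7 = 9 must reach 52.
Exactly 9 works: 9 values at 61 and 7 at 51 total 906.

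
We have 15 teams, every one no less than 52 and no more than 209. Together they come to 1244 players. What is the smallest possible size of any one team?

Minimizing one value means maximizing the remaining 14.
The other 14 can take up 14 × 209 = 2926 ≥ 1244 − 52, so one team can sit at its floor of 52.
Achievable: one at 52 and the other 14 totalling 1192, which fits since 14 × 52 ≤ 1192 ≤ 14 × 209.

52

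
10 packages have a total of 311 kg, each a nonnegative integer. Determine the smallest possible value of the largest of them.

If every one of the 10 were at most 31, the total would be at most 10 × 31 = 310 < 311.
Equality holds with 1 value of 32 and 9 values of 31.

32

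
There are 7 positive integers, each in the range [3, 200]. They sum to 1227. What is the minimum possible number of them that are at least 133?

5

If only k of them are at least 133, the other 7 − k are at most 132, so the total is at most k·200 + (7 − k)·132.
This must reach 1227, so k·200 + (7 − k)·132 ≥ 1227, giving k ≥ 5.
Exactly 5 works: 5 values at 200 and 2 at 132 total 1264; lower one of the high values by 37 (still ≥ 133) to hit 1227.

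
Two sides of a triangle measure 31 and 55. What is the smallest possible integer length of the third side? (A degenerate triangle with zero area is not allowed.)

The third side must exceed |31 − 55| = 24.
The smallest integer above 24 is 25.

25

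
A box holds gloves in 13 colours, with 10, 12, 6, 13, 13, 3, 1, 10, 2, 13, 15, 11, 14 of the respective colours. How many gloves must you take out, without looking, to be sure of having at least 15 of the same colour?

In the worst case you take as many as possible of each colour without reaching 15: 10 + 12 + 6 + 13 + 13 + 3 + 1 + 10 + 2 + 13 + 14 + 11 + 14 = 122.
The next one must give 15 of some colour, so 122 + 1 = 123.

123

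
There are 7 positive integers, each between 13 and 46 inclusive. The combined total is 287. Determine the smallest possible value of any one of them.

13

To make one integer as small as possible, make the other 6 as large as possible.
The other 6 can take up 6 × 46 = 276 ≥ 287 − 13, so one integer can sit at its floor of 13.
Achievable: one at 13 and the other 6 totalling 274, which fits since 6 × 13 ≤ 274 ≤ 6 × 46.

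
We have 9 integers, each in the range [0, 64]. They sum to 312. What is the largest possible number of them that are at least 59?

Suppose k of them are at least 59. Those contribute at least 59 each and the other 9 − k at least 0 each.
So the total is at least 59k + 0(9 − k) = 0 + 59k. This must be ≤ 312, giving k ≤ 5.
k = 5 is achieved by 5 values at 59 and 4 at 0, total 295; add 17 to one value (staying below 59) to reach 312.

5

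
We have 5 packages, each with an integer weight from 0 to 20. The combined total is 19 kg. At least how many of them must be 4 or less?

2

Let j be the number exceeding 4. Then the total is ≥ 5·j + 0·(5 − j) = 0 + 5j.
So 5j ≤ 19 and j ≤ 3; hence at least 5 − 3 = 2 are ≤ 4.
Exactly 2 works: 2 values at 0 and 3 at 5 total 15; raise one of the low values by 4 (still ≤ 4) to hit 19.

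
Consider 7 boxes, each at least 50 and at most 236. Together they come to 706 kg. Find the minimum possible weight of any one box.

To make one box as small as possible, make the other 6 as large as possible.
The other 6 can take up 6 × 236 = 1416 ≥ 706 − 50, so one box can sit at its floor of 50.
Achievable: one at 50 and the other 6 totalling 656, which fits since 6 × 50 ≤ 656 ≤ 6 × 236.

50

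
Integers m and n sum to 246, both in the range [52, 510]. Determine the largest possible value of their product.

15129

With m + n fixed, mn peaks when the two are closest together.
Taking m = 123 and n = 123 (both in [52, 510]) gives mn = 15129.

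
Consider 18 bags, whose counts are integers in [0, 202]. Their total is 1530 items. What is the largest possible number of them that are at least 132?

11

Suppose k of them are at least 132. Those contribute at least 132 each and the other 18 − k at least 0 each.
So the total is at least 132k + 0(18 − k) = 0 + 132k. This must be ≤ 1530, giving k ≤ 11.
k = 11 is achieved by 11 values at 132 and 7 at 0, total 1452; add 78 to one value (staying below 132) to reach 1530.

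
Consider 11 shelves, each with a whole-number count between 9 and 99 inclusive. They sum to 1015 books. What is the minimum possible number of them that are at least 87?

6

If only k of them are at least 87, the other 11 − k are at most 86, so the total is at most k·99 + (11 − k)·86.
This must reach 1015, so k·99 + (11 − k)·86 ≥ 1015, giving k ≥ 6.
Exactly 6 works: 6 values at 99 and 5 at 86 total 1024; lower one of the high values by 9 (still ≥ 87) to hit 1015.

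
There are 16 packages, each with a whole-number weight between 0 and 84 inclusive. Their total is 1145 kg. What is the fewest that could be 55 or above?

Each value short of 55 is at most 54, costing at least 84 − 54 = 30 against the maximum total of 1344.
We can afford to lose at most 1344 − 1145 = 199, so at most ⌊199/30⌋ = 6 fall short, and at least 10 are ≥ 55.
Exactly 10 works: 10 values at 84 and 6 at 54 total 1164; lower one of the high values by 19 (still ≥ 55) to hit 1145.

10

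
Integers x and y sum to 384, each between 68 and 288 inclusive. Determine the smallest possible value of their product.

xy = x(384 − x) is concave in x, so over [96, 288] it is minimized at an endpoint.
At the endpoint x = 96, y = 384 − 96 = 288, so xy = 96 × 288 = 27648.

27648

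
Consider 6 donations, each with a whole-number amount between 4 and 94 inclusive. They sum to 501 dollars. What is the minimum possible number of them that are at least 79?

Suppose at most 6 − j of them reach 79; then j values are ≤ 78 and the rest ≤ 94.
The total is then ≤ 78·j + 94·(6 − j) = 564 − 16j. For this to be ≥ 501 we need j ≤ 3, so at least 6 − 3 = 3 must reach 79.
Exactly 3 works: 3 values at 94 and 3 at 78 total 516; lower one of the high values by 15 (still ≥ 79) to hit 501.

3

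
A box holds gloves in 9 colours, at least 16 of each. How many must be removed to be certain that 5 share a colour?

In the worst case you draw 4 of each of the 9 colours: 9 × 4 = 36.
One more forces 5 of some colour, so 36 + 1 = 37.

37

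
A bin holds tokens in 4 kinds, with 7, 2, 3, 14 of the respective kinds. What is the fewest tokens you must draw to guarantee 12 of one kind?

24

In the worst case you take as many as possible of each kind without reaching 12: 7 + 2 + 3 + 11 = 23.
The next one must give 12 of some kind, so 23 + 1 = 24.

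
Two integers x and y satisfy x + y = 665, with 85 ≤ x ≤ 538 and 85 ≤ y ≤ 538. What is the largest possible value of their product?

110556

With x + y fixed, xy peaks when the two are closest together.
Taking x = 332 and y = 333 (both in [85, 538]) gives xy = 110556.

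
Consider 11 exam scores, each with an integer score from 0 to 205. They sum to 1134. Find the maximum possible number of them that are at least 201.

Suppose k of them are at least 201. Those contribute at least 201 each and the other 11 − k at least 0 each.
So the total is at least 201k + 0(11 − k) = 0 + 201k. This must be ≤ 1134, giving k ≤ 5.
k = 5 is achieved by 5 values at 201 and 6 at 0, total 1005; add 129 to one value (staying below 201) to reach 1134.

5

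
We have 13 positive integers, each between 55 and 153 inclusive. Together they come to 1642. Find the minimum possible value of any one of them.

To make one integer as small as possible, make the other 12 as large as possible.
The other 12 can take up 12 × 153 = 1836 ≥ 1642 − 55, so one integer can sit at its floor of 55.
Achievable: one at 55 and the other 12 totalling 1587, which fits since 12 × 55 ≤ 1587 ≤ 12 × 153.

55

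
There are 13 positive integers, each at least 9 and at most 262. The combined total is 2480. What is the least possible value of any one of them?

9

Minimizing one value means maximizing the remaining 12.
The other 12 can take up 12 × 262 = 3144 ≥ 2480 − 9, so one integer can sit at its floor of 9.
Achievable: one at 9 and the other 12 totalling 2471, which fits since 12 × 9 ≤ 2471 ≤ 12 × 262.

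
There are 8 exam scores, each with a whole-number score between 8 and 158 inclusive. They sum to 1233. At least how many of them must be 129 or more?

7

Each value short of 129 is at most 128, costing at least 158 − 128 = 30 against the maximum total of 1264.
We can afford to lose at most 1264 − 1233 = 31, so at most ⌊31/30⌋ = 1 fall short, and at least 7 are ≥ 129.
Exactly 7 works: 7 values at 158 and 1 at 128 total 1234; lower one of the high values by 1 (still ≥ 129) to hit 1233.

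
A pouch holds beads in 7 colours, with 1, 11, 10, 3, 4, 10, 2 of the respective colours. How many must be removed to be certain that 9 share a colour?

In the worst case you take as many as possible of each colour without reaching 9: 1 + 8 + 8 + 3 + 4 + 8 + 2 = 34.
The next one must give 9 of some colour, so 34 + 1 = 35.

35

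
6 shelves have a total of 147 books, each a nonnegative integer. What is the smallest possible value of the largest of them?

Some value must be at least ⌈147/6⌉ = 25, since 6 × 24 = 144 < 147.
Equality holds with 3 values of 25 and 3 values of 24.

25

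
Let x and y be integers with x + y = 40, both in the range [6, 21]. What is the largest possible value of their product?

400

xy = x(40 − x) is maximized when x is as near 40/2 as the bounds allow.
Taking x = 20 and y = 20 (both in [6, 21]) gives xy = 400.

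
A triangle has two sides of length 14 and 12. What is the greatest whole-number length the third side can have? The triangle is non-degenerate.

The third side must be less than 14 + 12 = 26.
The largest integer below 26 is 25.

25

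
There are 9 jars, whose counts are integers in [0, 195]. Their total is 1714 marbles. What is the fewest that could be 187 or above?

5

Each value short of 187 is at most 186, costing at least 195 − 186 = 9 against the maximum total of 1755.
We can afford to lose at most 1755 − 1714 = 41, so at most ⌊41/9⌋ = 4 fall short, and at least 5 are ≥ 187.
Exactly 5 works: 5 values at 195 and 4 at 186 total 1719; lower one of the high values by 5 (still ≥ 187) to hit 1714.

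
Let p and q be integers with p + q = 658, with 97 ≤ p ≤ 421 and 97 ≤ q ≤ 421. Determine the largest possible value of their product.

pq = p(658 − p) is maximized when p is as near 658/2 as the bounds allow.
Taking p = 329 and q = 329 (both in [97, 421]) gives pq = 108241.

108241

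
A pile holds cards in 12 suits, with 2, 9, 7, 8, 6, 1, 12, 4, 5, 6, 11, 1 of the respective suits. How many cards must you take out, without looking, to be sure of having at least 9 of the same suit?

In the worst case you take as many as possible of each suit without reaching 9: 2 + 8 + 7 + 8 + 6 + 1 + 8 + 4 + 5 + 6 + 8 + 1 = 64.
The next one must give 9 of some suit, so 64 + 1 = 65.

65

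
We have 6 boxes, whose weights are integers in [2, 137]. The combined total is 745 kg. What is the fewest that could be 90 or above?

Each value short of 90 is at most 89, costing at least 137 − 89 = 48 against the maximum total of 822.
We can afford to lose at most 822 − 745 = 77, so at most ⌊77/48⌋ = 1 fall short, and at least 5 are ≥ 90.
Exactly 5 works: 5 values at 137 and 1 at 89 total 774; lower one of the high values by 29 (still ≥ 90) to hit 745.

5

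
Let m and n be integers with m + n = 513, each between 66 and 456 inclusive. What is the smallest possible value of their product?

mn = m(513 − m) is concave in m, so over [66, 447] it is minimized at an endpoint.
At the endpoint m = 66, n = 513 − 66 = 447, so mn = 66 × 447 = 29502.

29502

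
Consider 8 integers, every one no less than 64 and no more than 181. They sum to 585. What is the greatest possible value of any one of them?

Maximizing one value means minimizing the remaining 7.
The other 7 contribute at least 7 × 64 = 448, leaving at most 585 − 448 = 137.
Since 137 ≤ 181, this is achievable: one at 137 and 7 at 64.

137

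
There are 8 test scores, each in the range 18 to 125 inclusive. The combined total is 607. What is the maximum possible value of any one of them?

To make one score as large as possible, make the other 7 as small as possible.
The other 7 contribute at least 7 × 18 = 126, leaving at most 607 − 126 = 481.
But each score is capped at 125, so the maximum is 125.
Achievable: one at 125 and the other 7 totalling 482, which fits since 7 × 18 ≤ 482 ≤ 7 × 125.

125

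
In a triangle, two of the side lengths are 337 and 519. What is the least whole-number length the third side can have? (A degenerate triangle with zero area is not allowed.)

183

The third side must exceed |337 − 519| = 182.
The smallest integer above 182 is 183.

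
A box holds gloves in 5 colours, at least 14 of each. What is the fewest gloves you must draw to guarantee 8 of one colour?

36

You could draw 7 of every colour without reaching 8 of any — 35 in all.
One more forces 8 of some colour, so 35 + 1 = 36.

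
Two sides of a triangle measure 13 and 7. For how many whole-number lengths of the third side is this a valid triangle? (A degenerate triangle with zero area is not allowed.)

The triangle inequality gives |13 − 7| < c < 13 + 7, i.e. 6 < c < 20.
So c can be any integer from 7 to 19: 13 values.

13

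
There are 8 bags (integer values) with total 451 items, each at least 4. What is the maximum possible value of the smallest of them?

If every one of the 8 were at least 57, the total would be at least 8 × 57 = 456 > 451.
Taking 5 copies of 56 and 3 copies of 57 gives exactly 451, so 56 is attained.

56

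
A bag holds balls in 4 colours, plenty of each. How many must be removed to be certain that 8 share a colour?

You could draw 7 of every colour without reaching 8 of any — 28 in all.
One more forces 8 of some colour, so 28 + 1 = 29.

29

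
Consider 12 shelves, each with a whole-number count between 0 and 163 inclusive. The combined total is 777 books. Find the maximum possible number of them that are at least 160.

4

If k of the values are ≥ 160, the total is ≥ 160k + 0(12 − k).
Setting 160k + 0(12 − k) ≤ 777 gives 160k ≤ 777, so k ≤ 4.
k = 4 is achieved by 4 values at 160 and 8 at 0, total 640; add 137 to one value (staying below 160) to reach 777.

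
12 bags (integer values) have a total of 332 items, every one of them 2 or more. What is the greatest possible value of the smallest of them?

The average is 332/12 < 28, so some value is ≤ 27.
Taking 4 copies of 27 and 8 copies of 28 gives exactly 332, so 27 is attained.

27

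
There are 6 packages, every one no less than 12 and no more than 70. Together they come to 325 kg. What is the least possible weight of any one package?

12

Minimizing one value means maximizing the remaining 5.
The other 5 can take up 5 × 70 = 350 ≥ 325 − 12, so one package can sit at its floor of 12.
Achievable: one at 12 and the other 5 totalling 313, which fits since 5 × 12 ≤ 313 ≤ 5 × 70.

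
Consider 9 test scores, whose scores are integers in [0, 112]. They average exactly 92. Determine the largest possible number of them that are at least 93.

The total is 9 × 92 = 828.
With k values at 93 or above and the rest at least 0, the sum is at least 0 + 93k.
Since the sum is 828, we need 93k ≤ 828, i.e. k ≤ 8.
k = 8 is achieved by 8 values at 93 and 1 at 0, total 744; add 84 to one value (staying below 93) to reach 828.

8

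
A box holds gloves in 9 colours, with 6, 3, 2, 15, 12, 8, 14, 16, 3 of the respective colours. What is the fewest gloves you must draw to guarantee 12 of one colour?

67

In the worst case you take as many as possible of each colour without reaching 12: 6 + 3 + 2 + 11 + 11 + 8 + 11 + 11 + 3 = 66.
The next one must give 12 of some colour, so 66 + 1 = 67.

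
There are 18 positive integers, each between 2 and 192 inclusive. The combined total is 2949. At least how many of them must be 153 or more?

If only k of them are at least 153, the other 18 − k are at most 152, so the total is at most k·192 + (18 − k)·152.
This must reach 2949, so k·192 + (18 − k)·152 ≥ 2949, giving k ≥ 6.
Exactly 6 works: 6 values at 192 and 12 at 152 total 2976; lower one of the high values by 27 (still ≥ 153) to hit 2949.

6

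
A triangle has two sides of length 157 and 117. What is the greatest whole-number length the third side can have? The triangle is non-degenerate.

The third side must be less than 157 + 117 = 274.
The largest integer below 274 is 273.

273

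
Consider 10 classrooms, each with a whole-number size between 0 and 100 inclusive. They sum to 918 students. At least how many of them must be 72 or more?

Suppose at most 10 − j of them reach 72; then j values are ≤ 71 and the rest ≤ 100.
The total is then ≤ 71·j + 100·(10 − j) = 1000 − 29j. For this to be ≥ 918 we need j ≤ 2, so at least 10 − 2 = 8 must reach 72.
Exactly 8 works: 8 values at 100 and 2 at 71 total 942; lower one of the high values by 24 (still ≥ 72) to hit 918.

8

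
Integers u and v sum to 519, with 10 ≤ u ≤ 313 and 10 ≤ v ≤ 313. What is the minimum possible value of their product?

uv = u(519 − u) is concave in u, so over [206, 313] it is minimized at an endpoint.
At the endpoint u = 206, v = 519 − 206 = 313, so uv = 206 × 313 = 64478.

64478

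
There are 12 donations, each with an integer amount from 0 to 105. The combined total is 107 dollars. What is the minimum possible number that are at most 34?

If only k of them are at most 34, the other 12 − k are at least 35, so the total is at least (12 − k)·35 + k·0.
This is ≤ 107, so (12 − k)·35 + 0k ≤ 107, which gives k ≥ 9.
Exactly 9 works: 9 values at 0 and 3 at 35 total 105; raise one of the low values by 2 (still ≤ 34) to hit 107.

9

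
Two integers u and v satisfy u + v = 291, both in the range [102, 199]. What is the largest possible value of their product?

21170

With u + v fixed, uv peaks when the two are closest together.
Taking u = 145 and v = 146 (both in [102, 199]) gives uv = 21170.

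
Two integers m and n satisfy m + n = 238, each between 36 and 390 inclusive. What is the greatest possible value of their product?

14161

mn = m(238 − m) is maximized when m is as near 238/2 as the bounds allow.
Taking m = 119 and n = 119 (both in [36, 390]) gives mn = 14161.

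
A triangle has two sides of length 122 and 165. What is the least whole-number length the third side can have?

The third side must exceed |122 − 165| = 43.
The smallest integer above 43 is 44.

44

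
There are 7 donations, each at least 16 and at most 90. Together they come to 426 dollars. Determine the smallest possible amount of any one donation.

16

Minimizing one value means maximizing the remaining 6.
The other 6 can take up 6 × 90 = 540 ≥ 426 − 16, so one donation can sit at its floor of 16.
Achievable: one at 16 and the other 6 totalling 410, which fits since 6 × 16 ≤ 410 ≤ 6 × 90.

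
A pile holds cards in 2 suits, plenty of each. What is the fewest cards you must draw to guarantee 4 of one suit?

7

In the worst case you draw 3 of each of the 2 suits: 2 × 3 = 6.
One more forces 4 of some suit, so 6 + 1 = 7.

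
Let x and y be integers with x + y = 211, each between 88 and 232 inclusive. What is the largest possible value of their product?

For a fixed sum, the product xy is largest when x and y are as close as possible.
Taking x = 105 and y = 106 (both in [88, 232]) gives xy = 11130.

11130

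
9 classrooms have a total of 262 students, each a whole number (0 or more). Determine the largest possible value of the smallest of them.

If every one of the 9 were at least 30, the total would be at least 9 × 30 = 270 > 262.
Taking 8 copies of 29 and 1 copy of 30 gives exactly 262, so 29 is attained.

29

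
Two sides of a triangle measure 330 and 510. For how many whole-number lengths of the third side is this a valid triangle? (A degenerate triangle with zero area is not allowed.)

The triangle inequality gives |330 − 510| < c < 330 + 510, i.e. 180 < c < 840.
So c can be any integer from 181 to 839: 659 values.

659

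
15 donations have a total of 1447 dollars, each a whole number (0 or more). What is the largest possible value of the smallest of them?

96

The 15 values sum to 1447, so their minimum is at most ⌊1447/15⌋ = 96.
Taking 8 copies of 96 and 7 copies of 97 gives exactly 1447, so 96 is attained.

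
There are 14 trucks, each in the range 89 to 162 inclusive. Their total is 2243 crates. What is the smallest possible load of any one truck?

Minimizing one value means maximizing the remaining 13.
The other 13 contribute at most 13 × 162 = 2106, leaving at least 2243 − 2106 = 137.
Since 137 ≥ 89, this is achievable: one at 137 and 13 at 162.

137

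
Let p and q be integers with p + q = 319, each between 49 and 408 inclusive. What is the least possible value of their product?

13230

Since p + q is fixed, pushing one of them to its bound minimizes the product.
At the endpoint p = 49, q = 319 − 49 = 270, so pq = 49 × 270 = 13230.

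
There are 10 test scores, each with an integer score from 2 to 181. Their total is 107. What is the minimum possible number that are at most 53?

9

If only k of them are at most 53, the other 10 − k are at least 54, so the total is at least (10 − k)·54 + k·2.
This is ≤ 107, so (10 − k)·54 + 2k ≤ 107, which gives k ≥ 9.
Exactly 9 works: 9 values at 2 and 1 at 54 total 72; raise one of the low values by 35 (still ≤ 53) to hit 107.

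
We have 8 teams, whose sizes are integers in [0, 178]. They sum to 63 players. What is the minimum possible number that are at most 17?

5

Let j be the number exceeding 17. Then the total is ≥ 18·j + 0·(8 − j) = 0 + 18j.
So 18j ≤ 63 and j ≤ 3; hence at least 8 − 3 = 5 are ≤ 17.
Exactly 5 works: 5 values at 0 and 3 at 18 total 54; raise one of the low values by 9 (still ≤ 17) to hit 63.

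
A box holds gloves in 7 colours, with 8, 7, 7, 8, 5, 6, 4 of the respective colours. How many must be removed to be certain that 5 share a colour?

In the worst case you take as many as possible of each colour without reaching 5: 4 + 4 + 4 + 4 + 4 + 4 + 4 = 28.
The next one must give 5 of some colour, so 28 + 1 = 29.

29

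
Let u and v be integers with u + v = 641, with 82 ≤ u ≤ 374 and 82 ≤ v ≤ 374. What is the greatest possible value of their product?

uv = u(641 − u) is maximized when u is as near 641/2 as the bounds allow.
Taking u = 320 and v = 321 (both in [82, 374]) gives uv = 102720.

102720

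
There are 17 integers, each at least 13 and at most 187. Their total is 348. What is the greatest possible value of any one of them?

140

To make one integer as large as possible, make the other 16 as small as possible.
The other 16 contribute at least 16 × 13 = 208, leaving at most 348 − 208 = 140.
Since 140 ≤ 187, this is achievable: one at 140 and 16 at 13.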